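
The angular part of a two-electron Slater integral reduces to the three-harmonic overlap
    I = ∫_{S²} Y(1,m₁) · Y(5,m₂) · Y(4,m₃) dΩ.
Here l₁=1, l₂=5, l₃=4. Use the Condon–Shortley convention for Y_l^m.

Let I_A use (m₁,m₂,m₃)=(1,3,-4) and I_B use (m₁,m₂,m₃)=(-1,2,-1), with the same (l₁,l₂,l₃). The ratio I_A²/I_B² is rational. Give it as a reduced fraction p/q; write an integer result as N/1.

Shared (l₁,l₂,l₃)=(1,5,4): N and (l;000)² cancel in I_A²/I_B².
A: Δ = 2!·0!·8!/11! = 1/495; Racah Σ t=0..0: t=0:+1/80640 = 1/80640; ⇒ 3j(1 5 4; 1 3 -4)² = 1/495, sgn +1
B: Δ = 2!·0!·8!/11! = 1/495; Racah Σ t=2..2: t=2:+1/1440 = 1/1440; ⇒ 3j(1 5 4; -1 2 -1)² = 7/165, sgn -1
I_A²/I_B² = (1/495)/(7/165) = 1/21

1/21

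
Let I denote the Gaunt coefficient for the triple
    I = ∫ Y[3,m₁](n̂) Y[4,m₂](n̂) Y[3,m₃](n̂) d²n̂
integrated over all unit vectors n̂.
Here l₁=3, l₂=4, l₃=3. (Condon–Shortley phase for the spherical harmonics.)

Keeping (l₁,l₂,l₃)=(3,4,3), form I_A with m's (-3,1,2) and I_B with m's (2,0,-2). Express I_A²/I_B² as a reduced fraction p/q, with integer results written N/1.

Shared (l₁,l₂,l₃)=(3,4,3): N and (l;000)² cancel in I_A²/I_B².
A: Δ = 4!·2!·4!/11! = 1/34650; Racah Σ t=4..4: t=4:+1/288 = 1/288; ⇒ 3j(3 4 3; -3 1 2)² = 5/231, sgn -1
B: Δ = 4!·2!·4!/11! = 1/34650; Racah Σ t=0..1: t=0:+1/576 t=1:−1/72 = -7/576; ⇒ 3j(3 4 3; 2 0 -2)² = 7/198, sgn +1
I_A²/I_B² = (5/231)/(7/198) = 30/49

30/49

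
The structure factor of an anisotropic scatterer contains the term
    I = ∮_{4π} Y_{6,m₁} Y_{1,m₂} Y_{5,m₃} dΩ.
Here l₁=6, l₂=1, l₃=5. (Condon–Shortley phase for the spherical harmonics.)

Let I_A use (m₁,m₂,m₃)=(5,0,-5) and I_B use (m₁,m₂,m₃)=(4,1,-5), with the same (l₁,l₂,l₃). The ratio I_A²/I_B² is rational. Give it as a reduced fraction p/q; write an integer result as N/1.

Same 6,1,5: normalisation and zero-m 3j drop out of the ratio.
A: Δ: 2! 10! 0! / 13! → 1/858; sum: t=1:−1/3628800 = -1/3628800; 3j²(6 1 5; 5 0 -5) = Δ·Π!·Σ² = 1/78  (sign -1)
B: Δ: 2! 10! 0! / 13! → 1/858; sum: t=2:+1/7257600 = 1/7257600; 3j²(6 1 5; 4 1 -5) = Δ·Π!·Σ² = 1/858  (sign +1)
I_A²/I_B² = (1/78)/(1/858) = 11/1

11/1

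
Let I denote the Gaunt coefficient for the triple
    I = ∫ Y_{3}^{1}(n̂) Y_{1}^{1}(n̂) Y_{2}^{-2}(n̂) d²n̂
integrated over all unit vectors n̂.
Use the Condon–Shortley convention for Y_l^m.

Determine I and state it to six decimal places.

m-sum 0 ✓  L=6 even ✓  2≤2≤4 ✓
Π(2lᵢ+1) = 7×3×5 = 105
triangle coeff Δ(3,1,2) = 1/105
Σ_t [1,1]: t=1:−1/4 = -1/4
(3j)²=3/35 [(3 1 2; 0 0 0)], sign=-1
Σ_t [2,2]: t=2:+1/48 = 1/48
(3j)²=1/105 [(3 1 2; 1 1 -2)], sign=+1
⇒ 4πI² = 3/35
I = (-1)√(3/35/(4π)) = -0.08258890

-0.082589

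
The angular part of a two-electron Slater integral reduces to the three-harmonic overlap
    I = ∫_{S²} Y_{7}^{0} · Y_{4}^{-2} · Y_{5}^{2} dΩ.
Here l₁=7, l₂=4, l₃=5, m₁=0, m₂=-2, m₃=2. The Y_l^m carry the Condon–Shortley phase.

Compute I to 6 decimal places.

-0.145720

Checks pass: Σm=0; 16 even; l₃=5∈[3,11].
(2·7+1)(2·4+1)(2·5+1) = 1485
Δ: 6! 8! 2! / 17! → 1/6126120
sum: t=2:+1/69120 t=3:−1/20736 t=4:+1/69120 = -1/51840
3j²(7 4 5; 0 0 0) = Δ·Π!·Σ² = 280/21879  (sign +1)
sum: t=0:+1/7257600 t=1:−1/172800 t=2:+1/69120 = 1/113400
3j²(7 4 5; 0 -2 2) = Δ·Π!·Σ² = 512/36465  (sign -1)
combine: 4πI² = 1485·280/21879·512/36465 = 143360/537251
take √, sign -1: I = -0.14572043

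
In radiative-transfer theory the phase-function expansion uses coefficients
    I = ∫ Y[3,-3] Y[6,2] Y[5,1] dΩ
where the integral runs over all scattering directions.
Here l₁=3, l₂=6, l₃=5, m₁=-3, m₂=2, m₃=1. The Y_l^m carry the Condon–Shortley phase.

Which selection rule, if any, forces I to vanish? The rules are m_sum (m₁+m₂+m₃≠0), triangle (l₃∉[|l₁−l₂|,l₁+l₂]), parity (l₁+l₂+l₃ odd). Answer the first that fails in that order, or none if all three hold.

m₁+m₂+m₃ = -3 + 2 + 1 = 0  ✓
triangle: |3−6|=3 ≤ l₃=5 ≤ 3+6=9  ✓
parity: l₁+l₂+l₃ = 14 is even  ✓

none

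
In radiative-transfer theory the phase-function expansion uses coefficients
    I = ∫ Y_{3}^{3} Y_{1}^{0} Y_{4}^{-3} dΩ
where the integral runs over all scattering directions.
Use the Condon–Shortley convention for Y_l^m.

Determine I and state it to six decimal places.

Rules hold: Σm=0, L=8 even, 2≤4≤4.
N = 7·3·9 = 189
Δ = 0!·6!·2!/9! = 1/252
Racah Σ t=0..0: t=0:+1/36 = 1/36
⇒ 3j(3 1 4; 0 0 0)² = 4/63, sgn +1
Racah Σ t=0..0: t=0:+1/720 = 1/720
⇒ 3j(3 1 4; 3 0 -3)² = 1/36, sgn -1
4πI² = N·(3j₀)²·(3jₘ)² = 1/3
I = -1·√(0.333333/4π) = -0.16286750

-0.162868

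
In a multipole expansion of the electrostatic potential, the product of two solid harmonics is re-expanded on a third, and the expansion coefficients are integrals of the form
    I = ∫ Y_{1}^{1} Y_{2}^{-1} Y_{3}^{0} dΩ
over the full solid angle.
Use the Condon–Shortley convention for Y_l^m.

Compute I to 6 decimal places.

0.143048

Rules hold: Σm=0, L=6 even, 1≤3≤3.
N = 3·5·7 = 105
Δ = 0!·2!·4!/7! = 1/105
Racah Σ t=0..0: t=0:+1/4 = 1/4
⇒ 3j(1 2 3; 0 0 0)² = 3/35, sgn -1
Racah Σ t=0..0: t=0:+1/12 = 1/12
⇒ 3j(1 2 3; 1 -1 0)² = 1/35, sgn -1
4πI² = N·(3j₀)²·(3jₘ)² = 9/35
I = +1·√(0.257143/4π) = 0.14304817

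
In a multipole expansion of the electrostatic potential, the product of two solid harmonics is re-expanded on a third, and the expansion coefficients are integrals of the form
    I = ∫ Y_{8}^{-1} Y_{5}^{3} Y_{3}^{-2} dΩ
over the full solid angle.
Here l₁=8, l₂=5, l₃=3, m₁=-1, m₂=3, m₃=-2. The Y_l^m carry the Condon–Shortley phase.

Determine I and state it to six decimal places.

-0.057718

Rules hold: Σm=0, L=16 even, 3≤3≤13.
N = 17·11·7 = 1309
Δ = 10!·6!·0!/17! = 1/136136
Racah Σ t=5..5: t=5:−1/518400 = -1/518400
⇒ 3j(8 5 3; 0 0 0)² = 56/2431, sgn +1
Racah Σ t=8..8: t=8:+1/9676800 = 1/9676800
⇒ 3j(8 5 3; -1 3 -2)² = 27/19448, sgn -1
4πI² = N·(3j₀)²·(3jₘ)² = 1323/31603
I = -1·√(0.0418631/4π) = -0.05771794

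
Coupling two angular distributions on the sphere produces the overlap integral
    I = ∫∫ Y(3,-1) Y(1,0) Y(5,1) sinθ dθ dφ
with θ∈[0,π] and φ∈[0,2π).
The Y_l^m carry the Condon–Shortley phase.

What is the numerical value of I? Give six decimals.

triangle: need 2≤l₃≤4, have 5; I=0

0.000000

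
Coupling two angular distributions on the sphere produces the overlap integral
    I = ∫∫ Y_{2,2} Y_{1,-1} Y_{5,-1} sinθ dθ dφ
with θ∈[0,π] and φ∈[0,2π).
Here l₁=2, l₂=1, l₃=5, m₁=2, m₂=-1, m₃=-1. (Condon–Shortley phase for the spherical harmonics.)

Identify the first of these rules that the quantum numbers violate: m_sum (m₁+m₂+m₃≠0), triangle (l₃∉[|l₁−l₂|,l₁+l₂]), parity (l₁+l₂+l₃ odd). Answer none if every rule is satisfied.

m₁+m₂+m₃ = 2 − 1 − 1 = 0  ✓
triangle: |2−1|=1 ≤ l₃=5 ≤ 2+1=3  ✗
parity: l₁+l₂+l₃ = 8 is even

triangle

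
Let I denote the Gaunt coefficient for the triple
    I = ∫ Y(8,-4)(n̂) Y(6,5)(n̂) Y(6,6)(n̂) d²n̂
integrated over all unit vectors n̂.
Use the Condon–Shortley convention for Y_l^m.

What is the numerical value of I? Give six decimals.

-4 + 5 + 6 = 7 ≠ 0: azimuthal integral kills it; I = 0

0.000000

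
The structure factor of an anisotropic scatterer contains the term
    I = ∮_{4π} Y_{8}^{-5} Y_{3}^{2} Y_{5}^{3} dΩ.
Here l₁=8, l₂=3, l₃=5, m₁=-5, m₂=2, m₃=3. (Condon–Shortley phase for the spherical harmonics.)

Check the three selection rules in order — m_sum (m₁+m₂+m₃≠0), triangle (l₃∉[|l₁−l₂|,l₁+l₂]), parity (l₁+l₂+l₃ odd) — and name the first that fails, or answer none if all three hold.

none

azimuthal sum: -5 + 2 + 3 = 0  ✓
5 ≤ 5 ≤ 11 (triangle on l)  ✓
L = 8 + 3 + 5 = 16 (even)  ✓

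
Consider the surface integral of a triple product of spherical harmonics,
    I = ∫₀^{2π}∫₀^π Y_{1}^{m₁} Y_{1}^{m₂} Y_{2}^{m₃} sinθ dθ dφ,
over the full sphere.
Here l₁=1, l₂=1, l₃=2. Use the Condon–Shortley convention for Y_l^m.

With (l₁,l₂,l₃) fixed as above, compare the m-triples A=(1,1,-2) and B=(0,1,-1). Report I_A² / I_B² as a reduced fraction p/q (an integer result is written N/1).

Shared (l₁,l₂,l₃)=(1,1,2): N and (l;000)² cancel in I_A²/I_B².
A: Δ = 0!·2!·2!/5! = 1/30; Racah Σ t=0..0: t=0:+1/4 = 1/4; ⇒ 3j(1 1 2; 1 1 -2)² = 1/5, sgn +1
B: Δ = 0!·2!·2!/5! = 1/30; Racah Σ t=0..0: t=0:+1/2 = 1/2; ⇒ 3j(1 1 2; 0 1 -1)² = 1/10, sgn -1
I_A²/I_B² = (1/5)/(1/10) = 2/1

2/1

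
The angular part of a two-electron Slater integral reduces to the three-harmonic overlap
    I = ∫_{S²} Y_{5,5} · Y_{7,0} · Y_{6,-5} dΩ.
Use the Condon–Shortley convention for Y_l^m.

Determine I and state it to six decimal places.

0.065670

m-sum 0 ✓  L=18 even ✓  2≤6≤12 ✓
Π(2lᵢ+1) = 11×15×13 = 2145
triangle coeff Δ(5,7,6) = 1/174594420
Σ_t [1,5]: t=1:−1/4147200 t=2:+1/207360 t=3:−1/82944 t=4:+1/207360 t=5:−1/4147200 = -1/345600
(3j)²=420/46189 [(5 7 6; 0 0 0)], sign=-1
Σ_t [0,0]: t=0:+1/87091200 = 1/87091200
(3j)²=35/12597 [(5 7 6; 5 0 -5)], sign=-1
⇒ 4πI² = 73500/1356277
I = (+1)√(73500/1356277/(4π)) = 0.06566963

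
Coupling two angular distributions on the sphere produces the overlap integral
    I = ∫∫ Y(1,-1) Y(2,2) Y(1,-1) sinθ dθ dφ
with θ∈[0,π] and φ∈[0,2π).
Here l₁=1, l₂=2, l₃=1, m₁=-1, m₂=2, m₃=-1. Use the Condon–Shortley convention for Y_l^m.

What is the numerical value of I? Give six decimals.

0.309019

m-sum 0 ✓  L=4 even ✓  1≤1≤3 ✓
Π(2lᵢ+1) = 3×5×3 = 45
triangle coeff Δ(1,2,1) = 1/30
Σ_t [1,1]: t=1:−1/1 = -1/1
(3j)²=2/15 [(1 2 1; 0 0 0)], sign=+1
Σ_t [2,2]: t=2:+1/4 = 1/4
(3j)²=1/5 [(1 2 1; -1 2 -1)], sign=+1
⇒ 4πI² = 6/5
I = (+1)√(6/5/(4π)) = 0.30901936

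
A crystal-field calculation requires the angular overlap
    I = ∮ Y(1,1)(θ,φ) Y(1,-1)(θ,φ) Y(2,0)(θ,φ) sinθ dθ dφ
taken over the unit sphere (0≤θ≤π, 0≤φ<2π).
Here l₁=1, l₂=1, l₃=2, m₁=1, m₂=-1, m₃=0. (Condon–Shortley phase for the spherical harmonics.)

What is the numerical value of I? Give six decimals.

m-sum 0 ✓  L=4 even ✓  0≤2≤2 ✓
Π(2lᵢ+1) = 3×3×5 = 45
triangle coeff Δ(1,1,2) = 1/30
Σ_t [0,0]: t=0:+1/1 = 1/1
(3j)²=2/15 [(1 1 2; 0 0 0)], sign=+1
Σ_t [0,0]: t=0:+1/4 = 1/4
(3j)²=1/30 [(1 1 2; 1 -1 0)], sign=+1
⇒ 4πI² = 1/5
I = (+1)√(1/5/(4π)) = 0.12615663

0.126157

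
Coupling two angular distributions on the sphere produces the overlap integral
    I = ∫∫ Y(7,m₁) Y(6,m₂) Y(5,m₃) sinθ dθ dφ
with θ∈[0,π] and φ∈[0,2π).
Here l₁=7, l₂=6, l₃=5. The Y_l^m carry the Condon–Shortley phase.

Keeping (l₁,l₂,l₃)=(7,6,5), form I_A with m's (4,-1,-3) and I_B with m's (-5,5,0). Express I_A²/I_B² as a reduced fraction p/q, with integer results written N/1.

l's match ⇒ only the (l;m) 3-j factors differ between A and B.
A: triangle coeff Δ(7,6,5) = 1/174594420; Σ_t [1,3]: t=1:−1/5806080 t=2:+1/1036800 t=3:−1/2073600 = 1/3225600; (3j)²=27/4199 [(7 6 5; 4 -1 -3)], sign=+1
B: triangle coeff Δ(7,6,5) = 1/174594420; Σ_t [7,8]: t=7:−1/14515200 t=8:+1/11612160 = 1/58060800; (3j)²=55/58786 [(7 6 5; -5 5 0)], sign=-1
I_A²/I_B² = (27/4199)/(55/58786) = 378/55

378/55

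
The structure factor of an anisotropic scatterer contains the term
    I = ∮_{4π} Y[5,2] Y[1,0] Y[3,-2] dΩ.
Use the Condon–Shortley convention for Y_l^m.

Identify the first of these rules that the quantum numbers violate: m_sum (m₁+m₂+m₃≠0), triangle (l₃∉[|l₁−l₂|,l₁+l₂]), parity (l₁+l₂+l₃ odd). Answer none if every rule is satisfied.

m₁+m₂+m₃ = 2 + 0 − 2 = 0  ✓
triangle: |5−1|=4 ≤ l₃=3 ≤ 5+1=6  ✗
parity: l₁+l₂+l₃ = 9 is odd

triangle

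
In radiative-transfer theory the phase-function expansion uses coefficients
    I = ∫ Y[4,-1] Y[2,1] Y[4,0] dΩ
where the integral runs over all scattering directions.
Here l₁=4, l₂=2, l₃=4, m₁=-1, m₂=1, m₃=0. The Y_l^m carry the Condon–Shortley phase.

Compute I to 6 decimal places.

Checks pass: Σm=0; 10 even; l₃=4∈[2,6].
(2·4+1)(2·2+1)(2·4+1) = 405
Δ: 2! 6! 2! / 11! → 1/13860
sum: t=0:+1/192 t=1:−1/36 t=2:+1/192 = -5/288
3j²(4 2 4; 0 0 0) = Δ·Π!·Σ² = 20/693  (sign -1)
sum: t=1:−1/96 t=2:+1/72 = 1/288
3j²(4 2 4; -1 1 0) = Δ·Π!·Σ² = 1/462  (sign +1)
combine: 4πI² = 405·20/693·1/462 = 150/5929
take √, sign -1: I = -0.04486937

-0.044869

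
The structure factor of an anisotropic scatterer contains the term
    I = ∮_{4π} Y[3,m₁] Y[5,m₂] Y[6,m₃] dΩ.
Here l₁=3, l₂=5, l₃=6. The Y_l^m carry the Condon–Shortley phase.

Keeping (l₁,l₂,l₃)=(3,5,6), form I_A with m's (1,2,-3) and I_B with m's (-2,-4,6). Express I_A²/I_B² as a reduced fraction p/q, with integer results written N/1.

6/11

Shared (l₁,l₂,l₃)=(3,5,6): N and (l;000)² cancel in I_A²/I_B².
A: Δ = 2!·4!·8!/15! = 1/675675; Racah Σ t=0..2: t=0:+1/40320 t=1:−1/8640 t=2:+1/34560 = -1/16128; ⇒ 3j(3 5 6; 1 2 -3)² = 18/1001, sgn +1
B: Δ = 2!·4!·8!/15! = 1/675675; Racah Σ t=1..1: t=1:−1/967680 = -1/967680; ⇒ 3j(3 5 6; -2 -4 6)² = 3/91, sgn -1
I_A²/I_B² = (18/1001)/(3/91) = 6/11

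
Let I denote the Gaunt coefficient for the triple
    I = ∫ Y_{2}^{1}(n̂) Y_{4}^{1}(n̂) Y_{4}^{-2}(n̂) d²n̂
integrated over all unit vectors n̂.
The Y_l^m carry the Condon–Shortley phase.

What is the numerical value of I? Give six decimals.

m-sum 0 ✓  L=10 even ✓  2≤4≤6 ✓
Π(2lᵢ+1) = 5×9×9 = 405
triangle coeff Δ(2,4,4) = 1/13860
Σ_t [0,2]: t=0:+1/192 t=1:−1/36 t=2:+1/192 = -5/288
(3j)²=20/693 [(2 4 4; 0 0 0)], sign=-1
Σ_t [0,1]: t=0:+1/240 t=1:−1/96 = -1/160
(3j)²=27/1540 [(2 4 4; 1 1 -2)], sign=-1
⇒ 4πI² = 1215/5929
I = (+1)√(1215/5929/(4π)) = 0.12770047

0.127700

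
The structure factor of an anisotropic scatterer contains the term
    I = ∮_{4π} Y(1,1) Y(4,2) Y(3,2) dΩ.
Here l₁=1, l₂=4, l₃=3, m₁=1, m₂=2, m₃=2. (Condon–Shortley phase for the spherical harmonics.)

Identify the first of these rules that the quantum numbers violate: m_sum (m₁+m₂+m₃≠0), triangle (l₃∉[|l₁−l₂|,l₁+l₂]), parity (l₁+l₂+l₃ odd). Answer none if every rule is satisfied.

m₁+m₂+m₃ = 1 + 2 + 2 = 5  ✗
triangle: |1−4|=3 ≤ l₃=3 ≤ 1+4=5
parity: l₁+l₂+l₃ = 8 is even

m_sum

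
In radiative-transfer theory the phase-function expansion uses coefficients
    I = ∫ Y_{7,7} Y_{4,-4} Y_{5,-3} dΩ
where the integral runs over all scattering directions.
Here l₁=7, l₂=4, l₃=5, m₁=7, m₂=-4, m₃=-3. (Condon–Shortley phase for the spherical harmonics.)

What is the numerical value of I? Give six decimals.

0.144075

Rules hold: Σm=0, L=16 even, 3≤5≤11.
N = 15·9·11 = 1485
Δ = 6!·8!·2!/17! = 1/6126120
Racah Σ t=2..4: t=2:+1/69120 t=3:−1/20736 t=4:+1/69120 = -1/51840
⇒ 3j(7 4 5; 0 0 0)² = 280/21879, sgn +1
Racah Σ t=0..0: t=0:+1/58060800 = 1/58060800
⇒ 3j(7 4 5; 7 -4 -3)² = 7/510, sgn +1
4πI² = N·(3j₀)²·(3jₘ)² = 980/3757
I = +1·√(0.260846/4π) = 0.14407463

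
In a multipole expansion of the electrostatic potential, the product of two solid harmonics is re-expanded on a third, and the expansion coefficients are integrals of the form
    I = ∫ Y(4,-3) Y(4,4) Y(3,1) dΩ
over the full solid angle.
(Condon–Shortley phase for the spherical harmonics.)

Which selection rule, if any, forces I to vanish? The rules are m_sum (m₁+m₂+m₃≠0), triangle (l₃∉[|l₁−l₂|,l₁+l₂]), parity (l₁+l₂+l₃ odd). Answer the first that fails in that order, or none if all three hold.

azimuthal sum: -3 + 4 + 1 = 2  ✗
0 ≤ 3 ≤ 8 (triangle on l)
L = 4 + 4 + 3 = 11 (odd)

m_sum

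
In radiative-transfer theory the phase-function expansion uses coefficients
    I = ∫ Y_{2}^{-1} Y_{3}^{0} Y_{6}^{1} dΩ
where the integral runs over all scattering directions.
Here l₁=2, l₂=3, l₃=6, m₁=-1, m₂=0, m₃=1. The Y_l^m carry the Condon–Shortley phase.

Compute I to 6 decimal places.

triangle: need 1≤l₃≤5, have 6; I=0

0.000000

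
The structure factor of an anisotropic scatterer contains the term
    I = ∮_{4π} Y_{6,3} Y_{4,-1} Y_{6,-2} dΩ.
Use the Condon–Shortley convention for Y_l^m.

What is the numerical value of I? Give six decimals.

Checks pass: Σm=0; 16 even; l₃=6∈[2,10].
(2·6+1)(2·4+1)(2·6+1) = 1521
Δ: 4! 8! 4! / 17! → 1/15315300
sum: t=0:+1/829440 t=1:−1/25920 t=2:+1/9216 t=3:−1/25920 t=4:+1/829440 = 7/207360
3j²(6 4 6; 0 0 0) = Δ·Π!·Σ² = 28/2431  (sign +1)
sum: t=0:+1/103680 t=1:−1/34560 t=2:+1/120960 t=3:−1/5806080 = -13/1161216
3j²(6 4 6; 3 -1 -2) = Δ·Π!·Σ² = 65/5236  (sign -1)
combine: 4πI² = 1521·28/2431·65/5236 = 7605/34969
take √, sign -1: I = -0.13155370

-0.131554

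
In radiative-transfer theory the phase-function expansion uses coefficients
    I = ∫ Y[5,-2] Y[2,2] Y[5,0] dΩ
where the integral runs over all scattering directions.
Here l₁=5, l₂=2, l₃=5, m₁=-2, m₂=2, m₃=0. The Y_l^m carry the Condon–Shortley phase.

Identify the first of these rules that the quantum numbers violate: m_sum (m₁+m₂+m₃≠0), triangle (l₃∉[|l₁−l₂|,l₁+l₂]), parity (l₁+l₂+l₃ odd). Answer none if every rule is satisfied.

azimuthal sum: -2 + 2 + 0 = 0  ✓
3 ≤ 5 ≤ 7 (triangle on l)  ✓
L = 5 + 2 + 5 = 12 (even)  ✓

none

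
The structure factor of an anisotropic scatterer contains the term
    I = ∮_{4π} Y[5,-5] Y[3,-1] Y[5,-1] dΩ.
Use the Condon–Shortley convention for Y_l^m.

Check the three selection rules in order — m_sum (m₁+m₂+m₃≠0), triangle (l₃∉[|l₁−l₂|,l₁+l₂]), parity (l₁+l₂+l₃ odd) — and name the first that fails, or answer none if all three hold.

m_sum

m₁+m₂+m₃ = -5 − 1 − 1 = -7  ✗
triangle: |5−3|=2 ≤ l₃=5 ≤ 5+3=8
parity: l₁+l₂+l₃ = 13 is odd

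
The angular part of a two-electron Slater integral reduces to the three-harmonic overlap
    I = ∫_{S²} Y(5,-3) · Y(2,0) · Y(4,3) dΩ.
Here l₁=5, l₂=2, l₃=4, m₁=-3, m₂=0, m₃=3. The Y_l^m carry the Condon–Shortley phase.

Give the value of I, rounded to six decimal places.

0.000000

L=11 odd ⇒ parity kills the (l;000) factor ⇒ I = 0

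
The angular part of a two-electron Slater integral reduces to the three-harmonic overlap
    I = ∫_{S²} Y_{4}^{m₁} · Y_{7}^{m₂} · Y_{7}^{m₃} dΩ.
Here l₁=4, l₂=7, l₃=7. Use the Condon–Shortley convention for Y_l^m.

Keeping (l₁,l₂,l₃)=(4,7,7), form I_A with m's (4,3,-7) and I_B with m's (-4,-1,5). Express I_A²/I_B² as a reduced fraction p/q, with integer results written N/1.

l's match ⇒ only the (l;m) 3-j factors differ between A and B.
A: triangle coeff Δ(4,7,7) = 1/58198140; Σ_t [0,0]: t=0:+1/2090188800 = 1/2090188800; (3j)²=7/5814 [(4 7 7; 4 3 -7)], sign=+1
B: triangle coeff Δ(4,7,7) = 1/58198140; Σ_t [4,4]: t=4:+1/46448640 = 1/46448640; (3j)²=75/8398 [(4 7 7; -4 -1 5)], sign=+1
I_A²/I_B² = (7/5814)/(75/8398) = 91/675

91/675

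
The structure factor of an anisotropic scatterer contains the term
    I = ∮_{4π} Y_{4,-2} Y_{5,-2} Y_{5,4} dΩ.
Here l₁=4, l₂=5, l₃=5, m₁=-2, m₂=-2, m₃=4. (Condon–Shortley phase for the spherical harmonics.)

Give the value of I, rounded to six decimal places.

m-sum 0 ✓  L=14 even ✓  1≤5≤9 ✓
Π(2lᵢ+1) = 9×11×11 = 1089
triangle coeff Δ(4,5,5) = 1/3153150
Σ_t [0,4]: t=0:+1/69120 t=1:−1/1728 t=2:+1/576 t=3:−1/1728 t=4:+1/69120 = 7/11520
(3j)²=2/143 [(4 5 5; 0 0 0)], sign=-1
Σ_t [2,3]: t=2:+1/11520 t=3:−1/25920 = 1/20736
(3j)²=5/429 [(4 5 5; -2 -2 4)], sign=-1
⇒ 4πI² = 30/169
I = (+1)√(30/169/(4π)) = 0.11885360

0.118854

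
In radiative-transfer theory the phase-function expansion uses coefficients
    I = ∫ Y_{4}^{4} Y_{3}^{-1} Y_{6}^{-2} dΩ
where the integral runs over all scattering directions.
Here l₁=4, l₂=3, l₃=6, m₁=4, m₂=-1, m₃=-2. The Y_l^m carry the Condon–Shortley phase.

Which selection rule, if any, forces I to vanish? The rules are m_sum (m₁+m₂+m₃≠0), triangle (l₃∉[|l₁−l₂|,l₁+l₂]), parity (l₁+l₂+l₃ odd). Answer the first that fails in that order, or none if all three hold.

m_sum

azimuthal sum: 4 − 1 − 2 = 1  ✗
1 ≤ 6 ≤ 7 (triangle on l)
L = 4 + 3 + 6 = 13 (odd)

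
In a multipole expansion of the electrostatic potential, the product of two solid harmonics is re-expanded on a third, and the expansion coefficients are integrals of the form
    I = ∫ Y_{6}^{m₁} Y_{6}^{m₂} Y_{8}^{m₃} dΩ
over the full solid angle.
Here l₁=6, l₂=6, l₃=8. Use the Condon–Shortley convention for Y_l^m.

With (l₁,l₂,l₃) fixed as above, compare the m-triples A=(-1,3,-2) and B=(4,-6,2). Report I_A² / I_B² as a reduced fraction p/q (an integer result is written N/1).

361/165

Shared (l₁,l₂,l₃)=(6,6,8): N and (l;000)² cancel in I_A²/I_B².
A: Δ = 4!·8!·8!/21! = 1/1309458150; Racah Σ t=1..4: t=1:−1/348364800 t=2:+1/14515200 t=3:−1/4976640 t=4:+1/12441600 = -19/348364800; ⇒ 3j(6 6 8; -1 3 -2)² = 19/2431, sgn -1
B: Δ = 4!·8!·8!/21! = 1/1309458150; Racah Σ t=0..0: t=0:+1/1393459200 = 1/1393459200; ⇒ 3j(6 6 8; 4 -6 2)² = 15/4199, sgn +1
I_A²/I_B² = (19/2431)/(15/4199) = 361/165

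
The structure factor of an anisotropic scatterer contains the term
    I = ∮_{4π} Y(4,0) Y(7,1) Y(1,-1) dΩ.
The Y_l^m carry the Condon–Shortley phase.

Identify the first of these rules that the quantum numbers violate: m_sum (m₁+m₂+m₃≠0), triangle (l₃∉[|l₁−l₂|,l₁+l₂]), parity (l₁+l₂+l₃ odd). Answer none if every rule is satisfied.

triangle

m₁+m₂+m₃ = 0 + 1 − 1 = 0  ✓
triangle: |4−7|=3 ≤ l₃=1 ≤ 4+7=11  ✗
parity: l₁+l₂+l₃ = 12 is even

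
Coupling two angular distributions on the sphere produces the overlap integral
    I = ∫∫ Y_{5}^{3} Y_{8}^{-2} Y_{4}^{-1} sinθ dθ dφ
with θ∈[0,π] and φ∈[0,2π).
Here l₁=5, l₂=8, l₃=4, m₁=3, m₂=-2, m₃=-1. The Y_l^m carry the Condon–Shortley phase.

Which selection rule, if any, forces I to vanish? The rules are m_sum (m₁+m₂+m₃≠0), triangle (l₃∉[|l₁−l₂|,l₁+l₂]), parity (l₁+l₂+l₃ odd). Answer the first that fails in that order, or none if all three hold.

azimuthal sum: 3 − 2 − 1 = 0  ✓
3 ≤ 4 ≤ 13 (triangle on l)  ✓
L = 5 + 8 + 4 = 17 (odd)  ✗

parity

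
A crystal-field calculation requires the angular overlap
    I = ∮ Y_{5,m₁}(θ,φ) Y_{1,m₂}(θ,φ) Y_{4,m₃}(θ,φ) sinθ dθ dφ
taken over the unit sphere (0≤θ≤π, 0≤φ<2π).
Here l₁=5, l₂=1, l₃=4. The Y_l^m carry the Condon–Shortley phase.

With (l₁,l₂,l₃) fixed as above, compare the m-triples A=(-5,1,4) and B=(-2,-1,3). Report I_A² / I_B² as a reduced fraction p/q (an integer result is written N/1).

15/1

Same 5,1,4: normalisation and zero-m 3j drop out of the ratio.
A: Δ: 2! 8! 0! / 11! → 1/495; sum: t=2:+1/80640 = 1/80640; 3j²(5 1 4; -5 1 4) = Δ·Π!·Σ² = 1/11  (sign +1)
B: Δ: 2! 8! 0! / 11! → 1/495; sum: t=0:+1/10080 = 1/10080; 3j²(5 1 4; -2 -1 3) = Δ·Π!·Σ² = 1/165  (sign -1)
I_A²/I_B² = (1/11)/(1/165) = 15/1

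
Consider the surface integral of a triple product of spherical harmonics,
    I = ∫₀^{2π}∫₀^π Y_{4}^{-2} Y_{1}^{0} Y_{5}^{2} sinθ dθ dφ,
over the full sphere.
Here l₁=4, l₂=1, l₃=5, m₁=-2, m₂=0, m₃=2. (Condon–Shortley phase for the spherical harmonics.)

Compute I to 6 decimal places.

0.225034

Checks pass: Σm=0; 10 even; l₃=5∈[3,5].
(2·4+1)(2·1+1)(2·5+1) = 297
Δ: 0! 8! 2! / 11! → 1/495
sum: t=0:+1/576 = 1/576
3j²(4 1 5; 0 0 0) = Δ·Π!·Σ² = 5/99  (sign -1)
sum: t=0:+1/1440 = 1/1440
3j²(4 1 5; -2 0 2) = Δ·Π!·Σ² = 7/165  (sign -1)
combine: 4πI² = 297·5/99·7/165 = 7/11
take √, sign +1: I = 0.22503380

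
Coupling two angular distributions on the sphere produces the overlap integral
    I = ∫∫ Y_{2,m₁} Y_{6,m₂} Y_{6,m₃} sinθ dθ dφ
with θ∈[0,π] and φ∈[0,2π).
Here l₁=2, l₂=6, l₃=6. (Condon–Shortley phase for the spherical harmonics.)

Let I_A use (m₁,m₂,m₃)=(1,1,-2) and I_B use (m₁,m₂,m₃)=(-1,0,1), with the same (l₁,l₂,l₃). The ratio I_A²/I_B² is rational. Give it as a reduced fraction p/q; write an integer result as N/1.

60/7

Shared (l₁,l₂,l₃)=(2,6,6): N and (l;000)² cancel in I_A²/I_B².
A: Δ = 2!·2!·10!/15! = 1/90090; Racah Σ t=0..1: t=0:+1/60480 t=1:−1/34560 = -1/80640; ⇒ 3j(2 6 6; 1 1 -2)² = 6/1001, sgn -1
B: Δ = 2!·2!·10!/15! = 1/90090; Racah Σ t=1..2: t=1:−1/28800 t=2:+1/34560 = -1/172800; ⇒ 3j(2 6 6; -1 0 1)² = 1/1430, sgn +1
I_A²/I_B² = (6/1001)/(1/1430) = 60/7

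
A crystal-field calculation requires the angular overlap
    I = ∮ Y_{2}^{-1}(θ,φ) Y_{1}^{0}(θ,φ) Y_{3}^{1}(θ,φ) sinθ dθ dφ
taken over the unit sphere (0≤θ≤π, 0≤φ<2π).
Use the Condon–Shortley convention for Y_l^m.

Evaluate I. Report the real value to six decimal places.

m-sum 0 ✓  L=6 even ✓  1≤3≤3 ✓
Π(2lᵢ+1) = 5×3×7 = 105
triangle coeff Δ(2,1,3) = 1/105
Σ_t [0,0]: t=0:+1/4 = 1/4
(3j)²=3/35 [(2 1 3; 0 0 0)], sign=-1
Σ_t [0,0]: t=0:+1/6 = 1/6
(3j)²=8/105 [(2 1 3; -1 0 1)], sign=+1
⇒ 4πI² = 24/35
I = (-1)√(24/35/(4π)) = -0.23359668

-0.233597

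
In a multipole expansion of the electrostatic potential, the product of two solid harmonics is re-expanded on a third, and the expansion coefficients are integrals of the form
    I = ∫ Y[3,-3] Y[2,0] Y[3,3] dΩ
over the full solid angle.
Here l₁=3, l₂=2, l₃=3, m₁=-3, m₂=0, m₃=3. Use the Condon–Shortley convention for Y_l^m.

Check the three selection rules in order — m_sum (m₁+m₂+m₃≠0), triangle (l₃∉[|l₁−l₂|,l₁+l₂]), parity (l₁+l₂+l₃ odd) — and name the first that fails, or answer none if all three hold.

Σmᵢ = 0  ✓
l₃∈[|l₁−l₂|,l₁+l₂]=[1,5], have l₃=3  ✓
Σlᵢ = 8 ⇒ even  ✓

none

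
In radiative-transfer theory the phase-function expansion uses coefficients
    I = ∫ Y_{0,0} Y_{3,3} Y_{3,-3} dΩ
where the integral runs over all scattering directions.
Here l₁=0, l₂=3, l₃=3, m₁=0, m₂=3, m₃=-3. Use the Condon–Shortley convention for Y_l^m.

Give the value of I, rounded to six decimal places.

-0.282095

Rules hold: Σm=0, L=6 even, 3≤3≤3.
N = 1·7·7 = 49
Δ = 0!·0!·6!/7! = 1/7
Racah Σ t=0..0: t=0:+1/36 = 1/36
⇒ 3j(0 3 3; 0 0 0)² = 1/7, sgn -1
Racah Σ t=0..0: t=0:+1/720 = 1/720
⇒ 3j(0 3 3; 0 3 -3)² = 1/7, sgn +1
4πI² = N·(3j₀)²·(3jₘ)² = 1/1
I = -1·√(1/4π) = -0.28209479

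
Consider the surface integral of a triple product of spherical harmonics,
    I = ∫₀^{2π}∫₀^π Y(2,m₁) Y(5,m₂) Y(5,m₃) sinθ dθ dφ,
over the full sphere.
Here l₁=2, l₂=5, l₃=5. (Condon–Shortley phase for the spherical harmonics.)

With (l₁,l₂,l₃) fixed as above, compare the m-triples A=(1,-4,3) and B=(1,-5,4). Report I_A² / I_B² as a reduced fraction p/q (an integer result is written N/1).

l's match ⇒ only the (l;m) 3-j factors differ between A and B.
A: triangle coeff Δ(2,5,5) = 1/38610; Σ_t [0,1]: t=0:+1/10080 t=1:−1/80640 = 1/11520; (3j)²=49/1430 [(2 5 5; 1 -4 3)], sign=+1
B: triangle coeff Δ(2,5,5) = 1/38610; Σ_t [0,0]: t=0:+1/80640 = 1/80640; (3j)²=9/286 [(2 5 5; 1 -5 4)], sign=-1
I_A²/I_B² = (49/1430)/(9/286) = 49/45

49/45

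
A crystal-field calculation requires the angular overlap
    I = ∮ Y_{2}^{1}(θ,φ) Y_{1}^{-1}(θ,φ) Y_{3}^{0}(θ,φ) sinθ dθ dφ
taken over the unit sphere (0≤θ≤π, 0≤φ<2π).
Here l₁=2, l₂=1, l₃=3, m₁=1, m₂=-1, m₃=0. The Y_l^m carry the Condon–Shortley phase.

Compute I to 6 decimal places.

m-sum 0 ✓  L=6 even ✓  1≤3≤3 ✓
Π(2lᵢ+1) = 5×3×7 = 105
triangle coeff Δ(2,1,3) = 1/105
Σ_t [0,0]: t=0:+1/4 = 1/4
(3j)²=3/35 [(2 1 3; 0 0 0)], sign=-1
Σ_t [0,0]: t=0:+1/12 = 1/12
(3j)²=1/35 [(2 1 3; 1 -1 0)], sign=-1
⇒ 4πI² = 9/35
I = (+1)√(9/35/(4π)) = 0.14304817

0.143048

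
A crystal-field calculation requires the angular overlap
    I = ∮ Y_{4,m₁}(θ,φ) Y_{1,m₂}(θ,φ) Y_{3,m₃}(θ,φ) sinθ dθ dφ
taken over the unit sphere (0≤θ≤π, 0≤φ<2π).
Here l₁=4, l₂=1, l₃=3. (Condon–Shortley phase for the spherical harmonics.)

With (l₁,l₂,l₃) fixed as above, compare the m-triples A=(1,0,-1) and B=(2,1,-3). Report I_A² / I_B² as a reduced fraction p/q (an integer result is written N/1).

Same 4,1,3: normalisation and zero-m 3j drop out of the ratio.
A: Δ: 2! 6! 0! / 9! → 1/252; sum: t=1:−1/48 = -1/48; 3j²(4 1 3; 1 0 -1) = Δ·Π!·Σ² = 5/84  (sign -1)
B: Δ: 2! 6! 0! / 9! → 1/252; sum: t=2:+1/1440 = 1/1440; 3j²(4 1 3; 2 1 -3) = Δ·Π!·Σ² = 1/252  (sign +1)
I_A²/I_B² = (5/84)/(1/252) = 15/1

15/1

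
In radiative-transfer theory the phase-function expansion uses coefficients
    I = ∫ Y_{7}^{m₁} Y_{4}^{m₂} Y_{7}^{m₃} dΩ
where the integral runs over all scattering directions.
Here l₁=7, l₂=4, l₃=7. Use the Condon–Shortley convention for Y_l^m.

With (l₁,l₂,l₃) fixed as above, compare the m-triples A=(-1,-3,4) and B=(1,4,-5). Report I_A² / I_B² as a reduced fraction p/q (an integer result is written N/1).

25/18

Same 7,4,7: normalisation and zero-m 3j drop out of the ratio.
A: Δ: 4! 10! 4! / 19! → 1/58198140; sum: t=0:+1/11612160 t=1:−1/4354560 = -1/6967296; 3j²(7 4 7; -1 -3 4) = Δ·Π!·Σ² = 625/50388  (sign +1)
B: Δ: 4! 10! 4! / 19! → 1/58198140; sum: t=4:+1/46448640 = 1/46448640; 3j²(7 4 7; 1 4 -5) = Δ·Π!·Σ² = 75/8398  (sign +1)
I_A²/I_B² = (625/50388)/(75/8398) = 25/18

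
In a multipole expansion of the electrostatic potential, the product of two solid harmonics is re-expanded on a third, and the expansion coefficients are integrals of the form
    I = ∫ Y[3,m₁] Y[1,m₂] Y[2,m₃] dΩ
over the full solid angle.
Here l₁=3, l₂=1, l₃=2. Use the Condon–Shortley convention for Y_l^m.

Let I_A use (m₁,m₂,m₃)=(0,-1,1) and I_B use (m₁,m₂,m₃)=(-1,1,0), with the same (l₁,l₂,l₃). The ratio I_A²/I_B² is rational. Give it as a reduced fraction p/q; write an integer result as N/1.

1/2

Shared (l₁,l₂,l₃)=(3,1,2): N and (l;000)² cancel in I_A²/I_B².
A: Δ = 2!·4!·0!/7! = 1/105; Racah Σ t=0..0: t=0:+1/12 = 1/12; ⇒ 3j(3 1 2; 0 -1 1)² = 1/35, sgn -1
B: Δ = 2!·4!·0!/7! = 1/105; Racah Σ t=2..2: t=2:+1/8 = 1/8; ⇒ 3j(3 1 2; -1 1 0)² = 2/35, sgn +1
I_A²/I_B² = (1/35)/(2/35) = 1/2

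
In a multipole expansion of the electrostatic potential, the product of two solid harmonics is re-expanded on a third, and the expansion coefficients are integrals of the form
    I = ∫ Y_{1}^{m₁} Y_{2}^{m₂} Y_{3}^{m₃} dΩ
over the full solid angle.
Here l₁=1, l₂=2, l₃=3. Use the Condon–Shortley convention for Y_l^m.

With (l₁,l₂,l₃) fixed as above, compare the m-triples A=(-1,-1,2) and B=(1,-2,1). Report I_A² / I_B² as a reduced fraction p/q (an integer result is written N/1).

10/1

Shared (l₁,l₂,l₃)=(1,2,3): N and (l;000)² cancel in I_A²/I_B².
A: Δ = 0!·2!·4!/7! = 1/105; Racah Σ t=0..0: t=0:+1/12 = 1/12; ⇒ 3j(1 2 3; -1 -1 2)² = 2/21, sgn -1
B: Δ = 0!·2!·4!/7! = 1/105; Racah Σ t=0..0: t=0:+1/48 = 1/48; ⇒ 3j(1 2 3; 1 -2 1)² = 1/105, sgn +1
I_A²/I_B² = (2/21)/(1/105) = 10/1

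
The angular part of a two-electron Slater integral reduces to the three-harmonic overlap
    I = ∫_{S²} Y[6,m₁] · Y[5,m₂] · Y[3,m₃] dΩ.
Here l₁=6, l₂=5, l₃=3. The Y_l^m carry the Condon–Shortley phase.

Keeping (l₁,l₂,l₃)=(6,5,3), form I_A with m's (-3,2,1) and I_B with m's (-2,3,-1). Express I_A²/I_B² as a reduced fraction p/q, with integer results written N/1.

54/49

l's match ⇒ only the (l;m) 3-j factors differ between A and B.
A: triangle coeff Δ(6,5,3) = 1/675675; Σ_t [5,7]: t=5:−1/34560 t=6:+1/8640 t=7:−1/40320 = 1/16128; (3j)²=18/1001 [(6 5 3; -3 2 1)], sign=+1
B: triangle coeff Δ(6,5,3) = 1/675675; Σ_t [6,8]: t=6:+1/11520 t=7:−1/30240 t=8:+1/1935360 = 1/18432; (3j)²=7/429 [(6 5 3; -2 3 -1)], sign=+1
I_A²/I_B² = (18/1001)/(7/429) = 54/49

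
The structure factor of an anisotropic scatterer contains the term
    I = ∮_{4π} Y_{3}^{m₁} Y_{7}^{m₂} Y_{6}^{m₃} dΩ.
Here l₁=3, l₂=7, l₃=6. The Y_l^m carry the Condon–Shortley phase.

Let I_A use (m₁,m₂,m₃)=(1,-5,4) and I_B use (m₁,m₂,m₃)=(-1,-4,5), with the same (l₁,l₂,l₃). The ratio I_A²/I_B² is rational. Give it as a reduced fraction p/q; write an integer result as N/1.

841/3718

Same 3,7,6: normalisation and zero-m 3j drop out of the ratio.
A: Δ: 4! 2! 10! / 17! → 1/2042040; sum: t=0:+1/3870720 t=1:−1/2177280 t=2:+1/29030400 = -29/174182400; 3j²(3 7 6; 1 -5 4) = Δ·Π!·Σ² = 841/185640  (sign -1)
B: Δ: 4! 2! 10! / 17! → 1/2042040; sum: t=2:+1/2903040 t=3:−1/21772800 = 13/43545600; 3j²(3 7 6; -1 -4 5) = Δ·Π!·Σ² = 143/7140  (sign -1)
I_A²/I_B² = (841/185640)/(143/7140) = 841/3718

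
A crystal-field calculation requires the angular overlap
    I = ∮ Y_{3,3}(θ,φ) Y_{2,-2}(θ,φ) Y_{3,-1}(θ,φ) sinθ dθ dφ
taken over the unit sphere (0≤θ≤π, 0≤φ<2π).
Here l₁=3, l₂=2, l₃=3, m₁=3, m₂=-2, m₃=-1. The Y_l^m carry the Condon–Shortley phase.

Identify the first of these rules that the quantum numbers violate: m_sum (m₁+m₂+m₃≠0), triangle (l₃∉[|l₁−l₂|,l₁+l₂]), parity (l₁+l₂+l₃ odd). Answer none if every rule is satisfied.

m₁+m₂+m₃ = 3 − 2 − 1 = 0  ✓
triangle: |3−2|=1 ≤ l₃=3 ≤ 3+2=5  ✓
parity: l₁+l₂+l₃ = 8 is even  ✓

none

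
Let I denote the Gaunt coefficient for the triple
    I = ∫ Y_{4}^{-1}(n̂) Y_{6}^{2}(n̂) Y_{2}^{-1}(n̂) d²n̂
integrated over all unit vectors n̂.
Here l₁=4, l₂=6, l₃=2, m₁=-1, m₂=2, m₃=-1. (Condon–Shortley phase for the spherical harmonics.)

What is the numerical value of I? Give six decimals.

0.238034

m-sum 0 ✓  L=12 even ✓  2≤2≤10 ✓
Π(2lᵢ+1) = 9×13×5 = 585
triangle coeff Δ(4,6,2) = 1/6435
Σ_t [4,4]: t=4:+1/2304 = 1/2304
(3j)²=5/143 [(4 6 2; 0 0 0)], sign=+1
Σ_t [5,5]: t=5:−1/4320 = -1/4320
(3j)²=224/6435 [(4 6 2; -1 2 -1)], sign=+1
⇒ 4πI² = 1120/1573
I = (+1)√(1120/1573/(4π)) = 0.23803440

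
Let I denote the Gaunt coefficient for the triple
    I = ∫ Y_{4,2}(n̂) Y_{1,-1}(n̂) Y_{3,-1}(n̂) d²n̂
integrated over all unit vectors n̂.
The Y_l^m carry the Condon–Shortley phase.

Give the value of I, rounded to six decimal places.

0.238414

Rules hold: Σm=0, L=8 even, 3≤3≤5.
N = 9·3·7 = 189
Δ = 2!·6!·0!/9! = 1/252
Racah Σ t=1..1: t=1:−1/36 = -1/36
⇒ 3j(4 1 3; 0 0 0)² = 4/63, sgn +1
Racah Σ t=0..0: t=0:+1/96 = 1/96
⇒ 3j(4 1 3; 2 -1 -1)² = 5/84, sgn +1
4πI² = N·(3j₀)²·(3jₘ)² = 5/7
I = +1·√(0.714286/4π) = 0.23841361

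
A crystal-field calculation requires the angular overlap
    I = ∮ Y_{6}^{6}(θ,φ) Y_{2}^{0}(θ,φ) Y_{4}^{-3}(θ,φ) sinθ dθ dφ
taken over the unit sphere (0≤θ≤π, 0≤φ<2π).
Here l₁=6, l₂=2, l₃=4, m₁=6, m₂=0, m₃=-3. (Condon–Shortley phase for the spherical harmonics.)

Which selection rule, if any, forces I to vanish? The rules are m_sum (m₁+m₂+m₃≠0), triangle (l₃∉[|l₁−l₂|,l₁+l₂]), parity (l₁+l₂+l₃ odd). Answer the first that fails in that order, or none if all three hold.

m_sum

Σmᵢ = 3  ✗
l₃∈[|l₁−l₂|,l₁+l₂]=[4,8], have l₃=4
Σlᵢ = 12 ⇒ even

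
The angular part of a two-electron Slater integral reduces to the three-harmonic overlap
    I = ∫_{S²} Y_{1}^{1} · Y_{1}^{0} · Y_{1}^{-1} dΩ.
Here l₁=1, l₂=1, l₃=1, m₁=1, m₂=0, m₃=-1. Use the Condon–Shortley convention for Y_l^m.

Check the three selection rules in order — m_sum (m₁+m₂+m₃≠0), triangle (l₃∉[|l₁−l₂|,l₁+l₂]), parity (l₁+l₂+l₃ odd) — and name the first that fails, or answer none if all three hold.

azimuthal sum: 1 + 0 − 1 = 0  ✓
0 ≤ 1 ≤ 2 (triangle on l)  ✓
L = 1 + 1 + 1 = 3 (odd)  ✗

parity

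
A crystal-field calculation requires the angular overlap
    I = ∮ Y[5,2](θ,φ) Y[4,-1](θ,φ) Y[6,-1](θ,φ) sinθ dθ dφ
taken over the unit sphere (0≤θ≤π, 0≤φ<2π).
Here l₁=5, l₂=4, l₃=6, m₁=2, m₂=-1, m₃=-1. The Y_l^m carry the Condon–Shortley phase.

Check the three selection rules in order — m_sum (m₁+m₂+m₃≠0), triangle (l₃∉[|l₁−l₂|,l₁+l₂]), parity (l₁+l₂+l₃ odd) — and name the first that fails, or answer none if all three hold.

Σmᵢ = 0  ✓
l₃∈[|l₁−l₂|,l₁+l₂]=[1,9], have l₃=6  ✓
Σlᵢ = 15 ⇒ odd  ✗

parity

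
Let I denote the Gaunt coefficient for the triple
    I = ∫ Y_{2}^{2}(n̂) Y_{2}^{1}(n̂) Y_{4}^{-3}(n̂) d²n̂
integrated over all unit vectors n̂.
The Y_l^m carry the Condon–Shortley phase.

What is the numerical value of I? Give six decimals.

m-sum 0 ✓  L=8 even ✓  0≤4≤4 ✓
Π(2lᵢ+1) = 5×5×9 = 225
triangle coeff Δ(2,2,4) = 1/630
Σ_t [0,0]: t=0:+1/16 = 1/16
(3j)²=2/35 [(2 2 4; 0 0 0)], sign=+1
Σ_t [0,0]: t=0:+1/144 = 1/144
(3j)²=1/18 [(2 2 4; 2 1 -3)], sign=-1
⇒ 4πI² = 5/7
I = (-1)√(5/7/(4π)) = -0.23841361

-0.238414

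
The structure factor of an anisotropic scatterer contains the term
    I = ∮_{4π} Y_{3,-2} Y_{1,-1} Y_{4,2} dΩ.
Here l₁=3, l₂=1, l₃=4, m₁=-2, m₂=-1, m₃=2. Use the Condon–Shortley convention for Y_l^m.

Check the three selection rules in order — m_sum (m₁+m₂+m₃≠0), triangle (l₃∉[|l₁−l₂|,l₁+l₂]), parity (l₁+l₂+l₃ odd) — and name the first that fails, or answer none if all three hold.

Σmᵢ = -1  ✗
l₃∈[|l₁−l₂|,l₁+l₂]=[2,4], have l₃=4
Σlᵢ = 8 ⇒ even

m_sum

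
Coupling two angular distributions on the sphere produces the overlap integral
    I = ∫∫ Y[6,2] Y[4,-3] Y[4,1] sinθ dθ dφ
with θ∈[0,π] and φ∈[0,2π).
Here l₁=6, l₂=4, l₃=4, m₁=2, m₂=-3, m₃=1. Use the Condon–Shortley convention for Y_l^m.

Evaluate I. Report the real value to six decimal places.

m-sum 0 ✓  L=14 even ✓  2≤4≤10 ✓
Π(2lᵢ+1) = 13×9×9 = 1053
triangle coeff Δ(6,4,4) = 1/1261260
Σ_t [2,4]: t=2:+1/4608 t=3:−1/1296 t=4:+1/4608 = -7/20736
(3j)²=20/1287 [(6 4 4; 0 0 0)], sign=-1
Σ_t [0,1]: t=0:+1/34560 t=1:−1/8640 = -1/11520
(3j)²=3/143 [(6 4 4; 2 -3 1)], sign=+1
⇒ 4πI² = 540/1573
I = (-1)√(540/1573/(4π)) = -0.16528277

-0.165283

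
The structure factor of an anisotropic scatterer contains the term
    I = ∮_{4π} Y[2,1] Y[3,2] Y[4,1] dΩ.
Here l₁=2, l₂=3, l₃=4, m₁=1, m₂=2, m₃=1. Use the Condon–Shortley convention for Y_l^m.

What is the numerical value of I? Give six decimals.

Σmᵢ = 4 ≠ 0, so the φ-integral vanishes; I = 0

0.000000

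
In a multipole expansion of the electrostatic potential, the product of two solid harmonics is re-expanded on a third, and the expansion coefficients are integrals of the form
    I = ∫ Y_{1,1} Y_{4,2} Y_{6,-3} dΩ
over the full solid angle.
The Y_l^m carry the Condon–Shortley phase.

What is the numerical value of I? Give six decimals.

|1−4|≤6≤1+4 violated ⇒ I = 0

0.000000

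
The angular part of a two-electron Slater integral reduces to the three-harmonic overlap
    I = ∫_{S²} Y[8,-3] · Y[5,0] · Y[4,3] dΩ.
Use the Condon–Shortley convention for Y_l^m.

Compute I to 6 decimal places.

Σlᵢ=17 odd — θ-integrand is odd under cosθ→−cosθ; I=0

0.000000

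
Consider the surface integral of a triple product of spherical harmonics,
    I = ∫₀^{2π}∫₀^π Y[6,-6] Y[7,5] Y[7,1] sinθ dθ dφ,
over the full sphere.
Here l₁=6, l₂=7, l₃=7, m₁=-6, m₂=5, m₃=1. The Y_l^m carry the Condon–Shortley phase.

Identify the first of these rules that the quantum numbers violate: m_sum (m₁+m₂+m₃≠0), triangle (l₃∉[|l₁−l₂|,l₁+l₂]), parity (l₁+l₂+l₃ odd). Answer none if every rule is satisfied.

Σmᵢ = 0  ✓
l₃∈[|l₁−l₂|,l₁+l₂]=[1,13], have l₃=7  ✓
Σlᵢ = 20 ⇒ even  ✓

none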